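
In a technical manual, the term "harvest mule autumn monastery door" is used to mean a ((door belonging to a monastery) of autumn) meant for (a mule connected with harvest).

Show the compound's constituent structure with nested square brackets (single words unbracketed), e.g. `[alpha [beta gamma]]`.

[[harvest mule] [autumn [monastery door]]]

At the top level: head "door" (specifically "autumn monastery door"); modifier "harvest mule".
Within "harvest mule", the head is "mule" and the modifier is "harvest".
Within "autumn monastery door", the head is "door" (specifically "monastery door") and the modifier is "autumn".
Within "monastery door", the head is "door" and the modifier is "monastery".
Assembled: [[harvest mule] [autumn [monastery door]]].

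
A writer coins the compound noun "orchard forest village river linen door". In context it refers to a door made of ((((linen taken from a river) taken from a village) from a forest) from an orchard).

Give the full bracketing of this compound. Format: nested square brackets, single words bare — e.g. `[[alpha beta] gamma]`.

Overall it is a kind of door; the modifier is "orchard forest village river linen".
Within "orchard forest village river linen", the head is "linen" (specifically "forest village river linen") and the modifier is "orchard".
Within "forest village river linen", the head is "linen" (specifically "village river linen") and the modifier is "forest".
Within "village river linen", the head is "linen" (specifically "river linen") and the modifier is "village".
Within "river linen", the head is "linen" and the modifier is "river".
Assembled: [[orchard [forest [village [river linen]]]] door].

[[orchard [forest [village [river linen]]]] door]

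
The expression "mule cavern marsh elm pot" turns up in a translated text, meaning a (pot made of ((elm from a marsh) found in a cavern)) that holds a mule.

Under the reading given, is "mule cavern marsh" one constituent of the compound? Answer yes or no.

no

The top-level split is [mule] [cavern marsh elm pot]; the full structure is [mule [[cavern [marsh elm]] pot]].
"mule cavern marsh" straddles a constituent boundary, so it is not a single unit.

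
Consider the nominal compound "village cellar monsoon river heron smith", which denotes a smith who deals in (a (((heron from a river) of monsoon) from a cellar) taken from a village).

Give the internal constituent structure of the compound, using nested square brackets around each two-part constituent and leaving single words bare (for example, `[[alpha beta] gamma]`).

At the top level: head "smith"; modifier "village cellar monsoon river heron".
Within "village cellar monsoon river heron", the head is "heron" (specifically "cellar monsoon river heron") and the modifier is "village".
Within "cellar monsoon river heron", the head is "heron" (specifically "monsoon river heron") and the modifier is "cellar".
Within "monsoon river heron", the head is "heron" (specifically "river heron") and the modifier is "monsoon".
Within "river heron", the head is "heron" and the modifier is "river".
Assembled: [[village [cellar [monsoon [river heron]]]] smith].

[[village [cellar [monsoon [river heron]]]] smith]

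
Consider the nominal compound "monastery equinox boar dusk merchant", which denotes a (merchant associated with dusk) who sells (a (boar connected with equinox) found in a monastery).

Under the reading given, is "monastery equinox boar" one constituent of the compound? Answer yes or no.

yes

The paraphrase groups the words so that "monastery equinox boar" is one unit: it corresponds to a single parenthesized sub-phrase.
The full structure is [[monastery [equinox boar]] [dusk merchant]], in which [monastery equinox boar] is a constituent.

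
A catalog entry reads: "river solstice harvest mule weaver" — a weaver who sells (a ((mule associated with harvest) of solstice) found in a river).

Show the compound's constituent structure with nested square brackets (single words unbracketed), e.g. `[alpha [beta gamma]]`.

[[river [solstice [harvest mule]]] weaver]

Whole compound: head "weaver", modifier "river solstice harvest mule".
Inside "river solstice harvest mule": head "mule" (specifically "solstice harvest mule"), modifier "river".
Inside "solstice harvest mule": head "mule" (specifically "harvest mule"), modifier "solstice".
Inside "harvest mule": head "mule", modifier "harvest".
Putting it together: [[river [solstice [harvest mule]]] weaver].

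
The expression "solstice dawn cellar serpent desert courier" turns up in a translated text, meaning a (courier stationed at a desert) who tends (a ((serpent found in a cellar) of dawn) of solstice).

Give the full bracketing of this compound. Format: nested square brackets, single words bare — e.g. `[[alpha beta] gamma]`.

[[solstice [dawn [cellar serpent]]] [desert courier]]

The outermost head in the paraphrase is "courier" (specifically "desert courier"), modified by "solstice dawn cellar serpent".
Inside "solstice dawn cellar serpent": head "serpent" (specifically "dawn cellar serpent"), modifier "solstice".
Inside "dawn cellar serpent": head "serpent" (specifically "cellar serpent"), modifier "dawn".
Inside "cellar serpent": head "serpent", modifier "cellar".
Inside "desert courier": head "courier", modifier "desert".
So the structure is [[solstice [dawn [cellar serpent]]] [desert courier]].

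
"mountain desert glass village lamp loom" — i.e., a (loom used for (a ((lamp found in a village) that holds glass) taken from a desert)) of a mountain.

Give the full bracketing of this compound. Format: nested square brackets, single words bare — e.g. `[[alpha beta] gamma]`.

[mountain [[desert [glass [village lamp]]] loom]]

The outermost head in the paraphrase is "loom" (specifically "desert glass village lamp loom"), modified by "mountain".
Within "desert glass village lamp loom", the head is "loom" and the modifier is "desert glass village lamp".
Within "desert glass village lamp", the head is "lamp" (specifically "glass village lamp") and the modifier is "desert".
Within "glass village lamp", the head is "lamp" (specifically "village lamp") and the modifier is "glass".
Within "village lamp", the head is "lamp" and the modifier is "village".
So the structure is [mountain [[desert [glass [village lamp]]] loom]].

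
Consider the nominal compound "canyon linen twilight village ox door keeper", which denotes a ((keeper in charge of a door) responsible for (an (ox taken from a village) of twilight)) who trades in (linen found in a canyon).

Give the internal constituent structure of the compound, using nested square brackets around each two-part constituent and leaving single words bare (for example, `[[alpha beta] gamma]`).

[[canyon linen] [[twilight [village ox]] [door keeper]]]

Overall it is a kind of keeper (specifically "twilight village ox door keeper"); the modifier is "canyon linen".
Within "canyon linen", the head is "linen" and the modifier is "canyon".
Within "twilight village ox door keeper", the head is "keeper" (specifically "door keeper") and the modifier is "twilight village ox".
Within "twilight village ox", the head is "ox" (specifically "village ox") and the modifier is "twilight".
Within "village ox", the head is "ox" and the modifier is "village".
Within "door keeper", the head is "keeper" and the modifier is "door".
So the structure is [[canyon linen] [[twilight [village ox]] [door keeper]]].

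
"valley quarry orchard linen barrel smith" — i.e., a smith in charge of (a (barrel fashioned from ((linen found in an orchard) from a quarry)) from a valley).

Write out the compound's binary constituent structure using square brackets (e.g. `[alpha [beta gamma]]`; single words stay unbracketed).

At the top level: head "smith"; modifier "valley quarry orchard linen barrel".
Within "valley quarry orchard linen barrel", the head is "barrel" (specifically "quarry orchard linen barrel") and the modifier is "valley".
Within "quarry orchard linen barrel", the head is "barrel" and the modifier is "quarry orchard linen".
Within "quarry orchard linen", the head is "linen" (specifically "orchard linen") and the modifier is "quarry".
Within "orchard linen", the head is "linen" and the modifier is "orchard".
Putting it together: [[valley [[quarry [orchard linen]] barrel]] smith].

[[valley [[quarry [orchard linen]] barrel]] smith]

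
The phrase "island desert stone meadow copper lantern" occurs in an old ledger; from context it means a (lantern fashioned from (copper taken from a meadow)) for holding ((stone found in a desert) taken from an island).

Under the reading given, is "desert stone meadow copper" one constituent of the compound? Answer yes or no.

no

The top-level split is [island desert stone] [meadow copper lantern]; the full structure is [[island [desert stone]] [[meadow copper] lantern]].
"desert stone meadow copper" straddles a constituent boundary, so it is not a single unit.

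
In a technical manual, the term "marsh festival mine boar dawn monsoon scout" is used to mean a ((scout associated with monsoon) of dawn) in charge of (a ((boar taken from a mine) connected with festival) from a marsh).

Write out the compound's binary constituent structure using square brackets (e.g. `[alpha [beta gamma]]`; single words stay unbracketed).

The outermost head in the paraphrase is "scout" (specifically "dawn monsoon scout"), modified by "marsh festival mine boar".
"marsh festival mine boar" → head "boar" (specifically "festival mine boar"), modifier "marsh".
"festival mine boar" → head "boar" (specifically "mine boar"), modifier "festival".
"mine boar" → head "boar", modifier "mine".
"dawn monsoon scout" → head "scout" (specifically "monsoon scout"), modifier "dawn".
"monsoon scout" → head "scout", modifier "monsoon".
So the structure is [[marsh [festival [mine boar]]] [dawn [monsoon scout]]].

[[marsh [festival [mine boar]]] [dawn [monsoon scout]]]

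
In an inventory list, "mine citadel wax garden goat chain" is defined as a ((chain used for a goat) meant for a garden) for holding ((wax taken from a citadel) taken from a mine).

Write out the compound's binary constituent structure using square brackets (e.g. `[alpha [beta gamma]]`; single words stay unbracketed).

Overall it is a kind of chain (specifically "garden goat chain"); the modifier is "mine citadel wax".
Inside "mine citadel wax": head "wax" (specifically "citadel wax"), modifier "mine".
Inside "citadel wax": head "wax", modifier "citadel".
Inside "garden goat chain": head "chain" (specifically "goat chain"), modifier "garden".
Inside "goat chain": head "chain", modifier "goat".
Putting it together: [[mine [citadel wax]] [garden [goat chain]]].

[[mine [citadel wax]] [garden [goat chain]]]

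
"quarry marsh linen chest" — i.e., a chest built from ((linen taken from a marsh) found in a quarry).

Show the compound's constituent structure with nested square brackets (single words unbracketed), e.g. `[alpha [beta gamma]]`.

Overall it is a kind of chest; the modifier is "quarry marsh linen".
Inside "quarry marsh linen": head "linen" (specifically "marsh linen"), modifier "quarry".
Inside "marsh linen": head "linen", modifier "marsh".
Putting it together: [[quarry [marsh linen]] chest].

[[quarry [marsh linen]] chest]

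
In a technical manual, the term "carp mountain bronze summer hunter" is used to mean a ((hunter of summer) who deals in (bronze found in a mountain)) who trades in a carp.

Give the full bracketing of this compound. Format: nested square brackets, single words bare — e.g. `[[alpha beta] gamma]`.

[carp [[mountain bronze] [summer hunter]]]

Overall it is a kind of hunter (specifically "mountain bronze summer hunter"); the modifier is "carp".
"mountain bronze summer hunter" → head "hunter" (specifically "summer hunter"), modifier "mountain bronze".
"mountain bronze" → head "bronze", modifier "mountain".
"summer hunter" → head "hunter", modifier "summer".
Putting it together: [carp [[mountain bronze] [summer hunter]]].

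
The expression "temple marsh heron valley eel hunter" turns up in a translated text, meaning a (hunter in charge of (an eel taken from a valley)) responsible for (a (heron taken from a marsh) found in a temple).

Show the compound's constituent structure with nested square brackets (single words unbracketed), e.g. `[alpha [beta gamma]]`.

[[temple [marsh heron]] [[valley eel] hunter]]

Overall it is a kind of hunter (specifically "valley eel hunter"); the modifier is "temple marsh heron".
"temple marsh heron" → head "heron" (specifically "marsh heron"), modifier "temple".
"marsh heron" → head "heron", modifier "marsh".
"valley eel hunter" → head "hunter", modifier "valley eel".
"valley eel" → head "eel", modifier "valley".
So the structure is [[temple [marsh heron]] [[valley eel] hunter]].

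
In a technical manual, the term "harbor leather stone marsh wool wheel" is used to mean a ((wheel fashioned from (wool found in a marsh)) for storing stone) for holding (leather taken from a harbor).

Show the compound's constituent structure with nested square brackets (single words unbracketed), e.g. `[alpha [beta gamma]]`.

[[harbor leather] [stone [[marsh wool] wheel]]]

The outermost head in the paraphrase is "wheel" (specifically "stone marsh wool wheel"), modified by "harbor leather".
"harbor leather" → head "leather", modifier "harbor".
"stone marsh wool wheel" → head "wheel" (specifically "marsh wool wheel"), modifier "stone".
"marsh wool wheel" → head "wheel", modifier "marsh wool".
"marsh wool" → head "wool", modifier "marsh".
Putting it together: [[harbor leather] [stone [[marsh wool] wheel]]].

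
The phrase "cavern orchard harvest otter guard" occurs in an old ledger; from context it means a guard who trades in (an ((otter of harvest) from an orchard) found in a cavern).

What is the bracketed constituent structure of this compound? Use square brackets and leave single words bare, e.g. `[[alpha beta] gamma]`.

[[cavern [orchard [harvest otter]]] guard]

The outermost head in the paraphrase is "guard", modified by "cavern orchard harvest otter".
Within "cavern orchard harvest otter", the head is "otter" (specifically "orchard harvest otter") and the modifier is "cavern".
Within "orchard harvest otter", the head is "otter" (specifically "harvest otter") and the modifier is "orchard".
Within "harvest otter", the head is "otter" and the modifier is "harvest".
Assembled: [[cavern [orchard [harvest otter]]] guard].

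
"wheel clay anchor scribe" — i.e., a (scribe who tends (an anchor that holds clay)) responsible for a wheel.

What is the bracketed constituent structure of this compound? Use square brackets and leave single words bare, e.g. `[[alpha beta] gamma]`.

Overall it is a kind of scribe (specifically "clay anchor scribe"); the modifier is "wheel".
"clay anchor scribe" → head "scribe", modifier "clay anchor".
"clay anchor" → head "anchor", modifier "clay".
So the structure is [wheel [[clay anchor] scribe]].

[wheel [[clay anchor] scribe]]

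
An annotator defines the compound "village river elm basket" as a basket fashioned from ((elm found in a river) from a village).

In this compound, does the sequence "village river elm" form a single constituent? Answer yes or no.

The paraphrase groups the words so that "village river elm" is one unit: it corresponds to a single parenthesized sub-phrase.
The full structure is [[village [river elm]] basket], in which [village river elm] is a constituent.

yes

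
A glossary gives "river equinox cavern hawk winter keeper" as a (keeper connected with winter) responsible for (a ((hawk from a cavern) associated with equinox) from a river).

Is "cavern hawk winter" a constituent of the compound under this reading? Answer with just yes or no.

The top-level split is [river equinox cavern hawk] [winter keeper]; the full structure is [[river [equinox [cavern hawk]]] [winter keeper]].
"cavern hawk winter" straddles a constituent boundary, so it is not a single unit.

no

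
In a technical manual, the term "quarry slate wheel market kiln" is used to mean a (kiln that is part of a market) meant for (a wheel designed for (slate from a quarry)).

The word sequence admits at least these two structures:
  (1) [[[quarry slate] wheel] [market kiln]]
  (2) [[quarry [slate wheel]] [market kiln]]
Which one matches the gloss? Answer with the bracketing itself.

[[[quarry slate] wheel] [market kiln]]

The paraphrase's head is the "kiln" part ("market kiln"); its modifier is "quarry slate wheel".
That top-level split, carried through the inner groups, gives [[[quarry slate] wheel] [market kiln]].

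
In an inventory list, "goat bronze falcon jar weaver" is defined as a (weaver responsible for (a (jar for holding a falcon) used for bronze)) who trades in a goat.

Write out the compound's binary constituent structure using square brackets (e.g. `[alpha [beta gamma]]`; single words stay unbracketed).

Whole compound: head "weaver" (specifically "bronze falcon jar weaver"), modifier "goat".
"bronze falcon jar weaver" → head "weaver", modifier "bronze falcon jar".
"bronze falcon jar" → head "jar" (specifically "falcon jar"), modifier "bronze".
"falcon jar" → head "jar", modifier "falcon".
Putting it together: [goat [[bronze [falcon jar]] weaver]].

[goat [[bronze [falcon jar]] weaver]]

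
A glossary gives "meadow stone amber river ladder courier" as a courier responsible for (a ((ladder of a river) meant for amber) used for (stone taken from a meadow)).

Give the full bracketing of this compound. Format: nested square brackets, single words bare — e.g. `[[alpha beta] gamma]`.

Whole compound: head "courier", modifier "meadow stone amber river ladder".
"meadow stone amber river ladder" → head "ladder" (specifically "amber river ladder"), modifier "meadow stone".
"meadow stone" → head "stone", modifier "meadow".
"amber river ladder" → head "ladder" (specifically "river ladder"), modifier "amber".
"river ladder" → head "ladder", modifier "river".
So the structure is [[[meadow stone] [amber [river ladder]]] courier].

[[[meadow stone] [amber [river ladder]]] courier]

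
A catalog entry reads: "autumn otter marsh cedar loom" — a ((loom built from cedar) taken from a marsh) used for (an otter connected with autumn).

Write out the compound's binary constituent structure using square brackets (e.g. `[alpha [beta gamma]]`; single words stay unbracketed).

The outermost head in the paraphrase is "loom" (specifically "marsh cedar loom"), modified by "autumn otter".
Within "autumn otter", the head is "otter" and the modifier is "autumn".
Within "marsh cedar loom", the head is "loom" (specifically "cedar loom") and the modifier is "marsh".
Within "cedar loom", the head is "loom" and the modifier is "cedar".
So the structure is [[autumn otter] [marsh [cedar loom]]].

[[autumn otter] [marsh [cedar loom]]]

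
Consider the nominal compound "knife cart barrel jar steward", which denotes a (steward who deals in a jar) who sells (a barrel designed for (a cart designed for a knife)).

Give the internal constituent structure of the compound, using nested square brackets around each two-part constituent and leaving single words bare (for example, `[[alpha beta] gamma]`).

Overall it is a kind of steward (specifically "jar steward"); the modifier is "knife cart barrel".
"knife cart barrel" → head "barrel", modifier "knife cart".
"knife cart" → head "cart", modifier "knife".
"jar steward" → head "steward", modifier "jar".
Assembled: [[[knife cart] barrel] [jar steward]].

[[[knife cart] barrel] [jar steward]]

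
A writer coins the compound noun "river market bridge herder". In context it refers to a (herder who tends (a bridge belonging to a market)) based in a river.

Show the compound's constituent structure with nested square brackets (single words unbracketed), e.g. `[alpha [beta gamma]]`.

[river [[market bridge] herder]]

Overall it is a kind of herder (specifically "market bridge herder"); the modifier is "river".
Inside "market bridge herder": head "herder", modifier "market bridge".
Inside "market bridge": head "bridge", modifier "market".
Assembled: [river [[market bridge] herder]].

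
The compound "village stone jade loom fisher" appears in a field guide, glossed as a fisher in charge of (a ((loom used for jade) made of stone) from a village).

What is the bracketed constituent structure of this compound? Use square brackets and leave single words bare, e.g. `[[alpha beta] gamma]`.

[[village [stone [jade loom]]] fisher]

Whole compound: head "fisher", modifier "village stone jade loom".
Within "village stone jade loom", the head is "loom" (specifically "stone jade loom") and the modifier is "village".
Within "stone jade loom", the head is "loom" (specifically "jade loom") and the modifier is "stone".
Within "jade loom", the head is "loom" and the modifier is "jade".
Assembled: [[village [stone [jade loom]]] fisher].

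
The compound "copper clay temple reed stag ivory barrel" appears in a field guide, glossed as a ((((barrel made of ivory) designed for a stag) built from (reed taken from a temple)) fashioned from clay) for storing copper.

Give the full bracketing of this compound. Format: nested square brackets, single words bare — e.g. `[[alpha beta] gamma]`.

The outermost head in the paraphrase is "barrel" (specifically "clay temple reed stag ivory barrel"), modified by "copper".
"clay temple reed stag ivory barrel" → head "barrel" (specifically "temple reed stag ivory barrel"), modifier "clay".
"temple reed stag ivory barrel" → head "barrel" (specifically "stag ivory barrel"), modifier "temple reed".
"temple reed" → head "reed", modifier "temple".
"stag ivory barrel" → head "barrel" (specifically "ivory barrel"), modifier "stag".
"ivory barrel" → head "barrel", modifier "ivory".
So the structure is [copper [clay [[temple reed] [stag [ivory barrel]]]]].

[copper [clay [[temple reed] [stag [ivory barrel]]]]]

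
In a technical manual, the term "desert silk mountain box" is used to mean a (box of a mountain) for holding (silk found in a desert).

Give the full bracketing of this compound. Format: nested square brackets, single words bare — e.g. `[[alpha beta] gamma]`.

[[desert silk] [mountain box]]

The outermost head in the paraphrase is "box" (specifically "mountain box"), modified by "desert silk".
"desert silk" → head "silk", modifier "desert".
"mountain box" → head "box", modifier "mountain".
So the structure is [[desert silk] [mountain box]].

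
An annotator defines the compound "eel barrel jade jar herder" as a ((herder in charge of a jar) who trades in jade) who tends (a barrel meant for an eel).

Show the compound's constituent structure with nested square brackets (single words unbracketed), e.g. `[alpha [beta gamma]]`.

[[eel barrel] [jade [jar herder]]]

The outermost head in the paraphrase is "herder" (specifically "jade jar herder"), modified by "eel barrel".
Within "eel barrel", the head is "barrel" and the modifier is "eel".
Within "jade jar herder", the head is "herder" (specifically "jar herder") and the modifier is "jade".
Within "jar herder", the head is "herder" and the modifier is "jar".
Assembled: [[eel barrel] [jade [jar herder]]].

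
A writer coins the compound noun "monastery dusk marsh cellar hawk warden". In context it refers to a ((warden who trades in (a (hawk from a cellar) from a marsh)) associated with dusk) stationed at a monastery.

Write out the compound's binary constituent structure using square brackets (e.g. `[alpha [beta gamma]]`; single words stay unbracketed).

Overall it is a kind of warden (specifically "dusk marsh cellar hawk warden"); the modifier is "monastery".
Within "dusk marsh cellar hawk warden", the head is "warden" (specifically "marsh cellar hawk warden") and the modifier is "dusk".
Within "marsh cellar hawk warden", the head is "warden" and the modifier is "marsh cellar hawk".
Within "marsh cellar hawk", the head is "hawk" (specifically "cellar hawk") and the modifier is "marsh".
Within "cellar hawk", the head is "hawk" and the modifier is "cellar".
So the structure is [monastery [dusk [[marsh [cellar hawk]] warden]]].

[monastery [dusk [[marsh [cellar hawk]] warden]]]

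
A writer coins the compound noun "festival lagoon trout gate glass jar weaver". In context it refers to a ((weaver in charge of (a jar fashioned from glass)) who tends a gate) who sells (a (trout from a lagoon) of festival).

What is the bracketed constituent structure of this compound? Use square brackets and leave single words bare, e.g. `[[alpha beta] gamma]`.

[[festival [lagoon trout]] [gate [[glass jar] weaver]]]

At the top level: head "weaver" (specifically "gate glass jar weaver"); modifier "festival lagoon trout".
"festival lagoon trout" → head "trout" (specifically "lagoon trout"), modifier "festival".
"lagoon trout" → head "trout", modifier "lagoon".
"gate glass jar weaver" → head "weaver" (specifically "glass jar weaver"), modifier "gate".
"glass jar weaver" → head "weaver", modifier "glass jar".
"glass jar" → head "jar", modifier "glass".
Putting it together: [[festival [lagoon trout]] [gate [[glass jar] weaver]]].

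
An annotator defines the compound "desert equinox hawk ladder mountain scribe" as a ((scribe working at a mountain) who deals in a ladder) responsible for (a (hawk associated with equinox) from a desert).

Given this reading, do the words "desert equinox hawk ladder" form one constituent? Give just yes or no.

no

The top-level split is [desert equinox hawk] [ladder mountain scribe]; the full structure is [[desert [equinox hawk]] [ladder [mountain scribe]]].
"desert equinox hawk ladder" straddles a constituent boundary, so it is not a single unit.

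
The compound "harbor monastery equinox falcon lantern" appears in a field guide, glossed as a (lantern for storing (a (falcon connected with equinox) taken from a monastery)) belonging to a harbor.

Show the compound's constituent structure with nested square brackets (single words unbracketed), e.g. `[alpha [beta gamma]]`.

[harbor [[monastery [equinox falcon]] lantern]]

Overall it is a kind of lantern (specifically "monastery equinox falcon lantern"); the modifier is "harbor".
Inside "monastery equinox falcon lantern": head "lantern", modifier "monastery equinox falcon".
Inside "monastery equinox falcon": head "falcon" (specifically "equinox falcon"), modifier "monastery".
Inside "equinox falcon": head "falcon", modifier "equinox".
So the structure is [harbor [[monastery [equinox falcon]] lantern]].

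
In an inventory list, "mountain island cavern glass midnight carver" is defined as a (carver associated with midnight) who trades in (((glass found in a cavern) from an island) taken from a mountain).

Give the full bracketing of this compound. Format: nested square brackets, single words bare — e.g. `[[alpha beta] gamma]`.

Overall it is a kind of carver (specifically "midnight carver"); the modifier is "mountain island cavern glass".
Within "mountain island cavern glass", the head is "glass" (specifically "island cavern glass") and the modifier is "mountain".
Within "island cavern glass", the head is "glass" (specifically "cavern glass") and the modifier is "island".
Within "cavern glass", the head is "glass" and the modifier is "cavern".
Within "midnight carver", the head is "carver" and the modifier is "midnight".
Putting it together: [[mountain [island [cavern glass]]] [midnight carver]].

[[mountain [island [cavern glass]]] [midnight carver]]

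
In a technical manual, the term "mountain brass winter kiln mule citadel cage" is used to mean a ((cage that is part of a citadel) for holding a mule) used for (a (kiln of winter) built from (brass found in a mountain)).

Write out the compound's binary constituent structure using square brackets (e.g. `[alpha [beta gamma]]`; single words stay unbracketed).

Whole compound: head "cage" (specifically "mule citadel cage"), modifier "mountain brass winter kiln".
Inside "mountain brass winter kiln": head "kiln" (specifically "winter kiln"), modifier "mountain brass".
Inside "mountain brass": head "brass", modifier "mountain".
Inside "winter kiln": head "kiln", modifier "winter".
Inside "mule citadel cage": head "cage" (specifically "citadel cage"), modifier "mule".
Inside "citadel cage": head "cage", modifier "citadel".
So the structure is [[[mountain brass] [winter kiln]] [mule [citadel cage]]].

[[[mountain brass] [winter kiln]] [mule [citadel cage]]]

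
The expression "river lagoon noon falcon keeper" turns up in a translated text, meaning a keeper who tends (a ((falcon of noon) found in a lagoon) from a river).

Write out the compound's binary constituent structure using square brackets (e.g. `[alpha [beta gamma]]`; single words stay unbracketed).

Overall it is a kind of keeper; the modifier is "river lagoon noon falcon".
Within "river lagoon noon falcon", the head is "falcon" (specifically "lagoon noon falcon") and the modifier is "river".
Within "lagoon noon falcon", the head is "falcon" (specifically "noon falcon") and the modifier is "lagoon".
Within "noon falcon", the head is "falcon" and the modifier is "noon".
So the structure is [[river [lagoon [noon falcon]]] keeper].

[[river [lagoon [noon falcon]]] keeper]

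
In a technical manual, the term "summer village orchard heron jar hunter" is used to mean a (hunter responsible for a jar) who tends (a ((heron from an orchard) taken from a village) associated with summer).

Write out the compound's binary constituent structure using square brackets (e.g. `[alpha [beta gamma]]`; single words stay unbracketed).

At the top level: head "hunter" (specifically "jar hunter"); modifier "summer village orchard heron".
"summer village orchard heron" → head "heron" (specifically "village orchard heron"), modifier "summer".
"village orchard heron" → head "heron" (specifically "orchard heron"), modifier "village".
"orchard heron" → head "heron", modifier "orchard".
"jar hunter" → head "hunter", modifier "jar".
Assembled: [[summer [village [orchard heron]]] [jar hunter]].

[[summer [village [orchard heron]]] [jar hunter]]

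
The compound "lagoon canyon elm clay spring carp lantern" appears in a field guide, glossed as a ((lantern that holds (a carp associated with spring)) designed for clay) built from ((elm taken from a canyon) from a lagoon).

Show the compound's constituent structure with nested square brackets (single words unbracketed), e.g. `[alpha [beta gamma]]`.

At the top level: head "lantern" (specifically "clay spring carp lantern"); modifier "lagoon canyon elm".
Within "lagoon canyon elm", the head is "elm" (specifically "canyon elm") and the modifier is "lagoon".
Within "canyon elm", the head is "elm" and the modifier is "canyon".
Within "clay spring carp lantern", the head is "lantern" (specifically "spring carp lantern") and the modifier is "clay".
Within "spring carp lantern", the head is "lantern" and the modifier is "spring carp".
Within "spring carp", the head is "carp" and the modifier is "spring".
Assembled: [[lagoon [canyon elm]] [clay [[spring carp] lantern]]].

[[lagoon [canyon elm]] [clay [[spring carp] lantern]]]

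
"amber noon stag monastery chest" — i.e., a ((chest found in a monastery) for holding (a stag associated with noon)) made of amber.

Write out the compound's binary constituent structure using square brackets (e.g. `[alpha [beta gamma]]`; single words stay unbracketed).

Whole compound: head "chest" (specifically "noon stag monastery chest"), modifier "amber".
Within "noon stag monastery chest", the head is "chest" (specifically "monastery chest") and the modifier is "noon stag".
Within "noon stag", the head is "stag" and the modifier is "noon".
Within "monastery chest", the head is "chest" and the modifier is "monastery".
Putting it together: [amber [[noon stag] [monastery chest]]].

[amber [[noon stag] [monastery chest]]]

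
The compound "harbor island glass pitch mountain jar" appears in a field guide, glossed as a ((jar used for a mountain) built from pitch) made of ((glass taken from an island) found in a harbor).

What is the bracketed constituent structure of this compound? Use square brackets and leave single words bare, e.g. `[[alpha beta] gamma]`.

[[harbor [island glass]] [pitch [mountain jar]]]

Whole compound: head "jar" (specifically "pitch mountain jar"), modifier "harbor island glass".
Inside "harbor island glass": head "glass" (specifically "island glass"), modifier "harbor".
Inside "island glass": head "glass", modifier "island".
Inside "pitch mountain jar": head "jar" (specifically "mountain jar"), modifier "pitch".
Inside "mountain jar": head "jar", modifier "mountain".
Assembled: [[harbor [island glass]] [pitch [mountain jar]]].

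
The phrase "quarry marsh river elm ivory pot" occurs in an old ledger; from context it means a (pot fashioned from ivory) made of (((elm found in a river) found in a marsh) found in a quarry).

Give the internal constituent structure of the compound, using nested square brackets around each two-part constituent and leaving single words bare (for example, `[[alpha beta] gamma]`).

At the top level: head "pot" (specifically "ivory pot"); modifier "quarry marsh river elm".
Within "quarry marsh river elm", the head is "elm" (specifically "marsh river elm") and the modifier is "quarry".
Within "marsh river elm", the head is "elm" (specifically "river elm") and the modifier is "marsh".
Within "river elm", the head is "elm" and the modifier is "river".
Within "ivory pot", the head is "pot" and the modifier is "ivory".
Putting it together: [[quarry [marsh [river elm]]] [ivory pot]].

[[quarry [marsh [river elm]]] [ivory pot]]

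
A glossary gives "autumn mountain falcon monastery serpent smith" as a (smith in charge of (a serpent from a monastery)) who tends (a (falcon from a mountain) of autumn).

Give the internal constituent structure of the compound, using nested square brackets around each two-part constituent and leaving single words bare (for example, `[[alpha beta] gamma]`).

Overall it is a kind of smith (specifically "monastery serpent smith"); the modifier is "autumn mountain falcon".
"autumn mountain falcon" → head "falcon" (specifically "mountain falcon"), modifier "autumn".
"mountain falcon" → head "falcon", modifier "mountain".
"monastery serpent smith" → head "smith", modifier "monastery serpent".
"monastery serpent" → head "serpent", modifier "monastery".
Assembled: [[autumn [mountain falcon]] [[monastery serpent] smith]].

[[autumn [mountain falcon]] [[monastery serpent] smith]]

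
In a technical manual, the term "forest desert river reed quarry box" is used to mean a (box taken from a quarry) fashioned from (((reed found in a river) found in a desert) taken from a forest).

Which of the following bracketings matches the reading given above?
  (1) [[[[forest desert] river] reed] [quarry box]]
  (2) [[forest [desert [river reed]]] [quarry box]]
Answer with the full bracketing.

[[forest [desert [river reed]]] [quarry box]]

The paraphrase's head is the "box" part ("quarry box"); its modifier is "forest desert river reed".
That top-level split, carried through the inner groups, gives [[forest [desert [river reed]]] [quarry box]].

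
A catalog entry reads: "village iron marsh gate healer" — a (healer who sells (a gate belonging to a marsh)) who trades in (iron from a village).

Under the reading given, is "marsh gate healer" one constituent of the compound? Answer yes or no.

The paraphrase groups the words so that "marsh gate healer" is one unit: it corresponds to a single parenthesized sub-phrase.
The full structure is [[village iron] [[marsh gate] healer]], in which [marsh gate healer] is a constituent.

yes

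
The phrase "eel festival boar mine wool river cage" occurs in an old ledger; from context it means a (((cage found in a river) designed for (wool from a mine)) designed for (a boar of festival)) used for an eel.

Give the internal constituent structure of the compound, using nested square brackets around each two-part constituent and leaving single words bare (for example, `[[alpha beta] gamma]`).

[eel [[festival boar] [[mine wool] [river cage]]]]

At the top level: head "cage" (specifically "festival boar mine wool river cage"); modifier "eel".
Within "festival boar mine wool river cage", the head is "cage" (specifically "mine wool river cage") and the modifier is "festival boar".
Within "festival boar", the head is "boar" and the modifier is "festival".
Within "mine wool river cage", the head is "cage" (specifically "river cage") and the modifier is "mine wool".
Within "mine wool", the head is "wool" and the modifier is "mine".
Within "river cage", the head is "cage" and the modifier is "river".
So the structure is [eel [[festival boar] [[mine wool] [river cage]]]].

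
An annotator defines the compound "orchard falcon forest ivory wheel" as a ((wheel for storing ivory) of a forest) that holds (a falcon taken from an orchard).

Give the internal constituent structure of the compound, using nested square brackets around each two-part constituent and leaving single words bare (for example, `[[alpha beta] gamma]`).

At the top level: head "wheel" (specifically "forest ivory wheel"); modifier "orchard falcon".
"orchard falcon" → head "falcon", modifier "orchard".
"forest ivory wheel" → head "wheel" (specifically "ivory wheel"), modifier "forest".
"ivory wheel" → head "wheel", modifier "ivory".
So the structure is [[orchard falcon] [forest [ivory wheel]]].

[[orchard falcon] [forest [ivory wheel]]]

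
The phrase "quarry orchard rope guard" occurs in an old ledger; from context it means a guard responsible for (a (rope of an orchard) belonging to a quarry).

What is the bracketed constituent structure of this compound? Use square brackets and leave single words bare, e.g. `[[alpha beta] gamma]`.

Overall it is a kind of guard; the modifier is "quarry orchard rope".
Inside "quarry orchard rope": head "rope" (specifically "orchard rope"), modifier "quarry".
Inside "orchard rope": head "rope", modifier "orchard".
Putting it together: [[quarry [orchard rope]] guard].

[[quarry [orchard rope]] guard]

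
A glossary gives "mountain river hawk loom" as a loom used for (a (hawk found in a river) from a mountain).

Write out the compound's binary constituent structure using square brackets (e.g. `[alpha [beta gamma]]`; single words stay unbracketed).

At the top level: head "loom"; modifier "mountain river hawk".
Within "mountain river hawk", the head is "hawk" (specifically "river hawk") and the modifier is "mountain".
Within "river hawk", the head is "hawk" and the modifier is "river".
Assembled: [[mountain [river hawk]] loom].

[[mountain [river hawk]] loom]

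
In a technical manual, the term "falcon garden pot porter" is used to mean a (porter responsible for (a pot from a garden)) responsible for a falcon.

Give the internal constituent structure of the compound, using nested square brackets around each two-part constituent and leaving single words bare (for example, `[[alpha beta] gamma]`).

[falcon [[garden pot] porter]]

At the top level: head "porter" (specifically "garden pot porter"); modifier "falcon".
Within "garden pot porter", the head is "porter" and the modifier is "garden pot".
Within "garden pot", the head is "pot" and the modifier is "garden".
So the structure is [falcon [[garden pot] porter]].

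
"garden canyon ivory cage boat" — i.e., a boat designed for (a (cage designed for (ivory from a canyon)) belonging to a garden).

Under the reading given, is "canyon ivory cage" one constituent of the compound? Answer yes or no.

The paraphrase groups the words so that "canyon ivory cage" is one unit: it corresponds to a single parenthesized sub-phrase.
The full structure is [[garden [[canyon ivory] cage]] boat], in which [canyon ivory cage] is a constituent.

yes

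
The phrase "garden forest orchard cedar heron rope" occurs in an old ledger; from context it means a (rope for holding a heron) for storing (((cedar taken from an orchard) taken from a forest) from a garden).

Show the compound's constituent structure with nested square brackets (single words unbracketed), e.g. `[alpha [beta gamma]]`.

[[garden [forest [orchard cedar]]] [heron rope]]

Overall it is a kind of rope (specifically "heron rope"); the modifier is "garden forest orchard cedar".
"garden forest orchard cedar" → head "cedar" (specifically "forest orchard cedar"), modifier "garden".
"forest orchard cedar" → head "cedar" (specifically "orchard cedar"), modifier "forest".
"orchard cedar" → head "cedar", modifier "orchard".
"heron rope" → head "rope", modifier "heron".
So the structure is [[garden [forest [orchard cedar]]] [heron rope]].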